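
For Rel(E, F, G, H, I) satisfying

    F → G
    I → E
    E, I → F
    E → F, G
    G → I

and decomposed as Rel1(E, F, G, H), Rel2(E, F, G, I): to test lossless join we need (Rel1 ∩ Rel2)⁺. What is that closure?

Rel1 ∩ Rel2 = {E, F, G}.
G → I applies, adding I
Closure: {E, F, G, I}.

E, F, G, I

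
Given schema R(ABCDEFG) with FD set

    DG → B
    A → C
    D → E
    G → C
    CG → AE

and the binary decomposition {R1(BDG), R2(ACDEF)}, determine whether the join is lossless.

Common attributes: R1 ∩ R2 = {D}.
Closure of {D}: D → E applies, adding E. So (D)⁺ = {DE}.
The closure contains neither all of R1 = {BDG} nor all of R2 = {ACDEF}, so the common attributes are not a superkey of either fragment. The join is lossy.

No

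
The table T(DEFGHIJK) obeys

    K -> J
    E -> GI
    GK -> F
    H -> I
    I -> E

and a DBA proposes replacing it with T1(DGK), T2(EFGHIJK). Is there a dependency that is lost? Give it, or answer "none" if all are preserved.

none

K → J lies within T2.
E → GI lies within T2.
GK → F lies within T2.
H → I lies within T2.
I → E lies within T2.
Every dependency is enforceable on the fragments, so the decomposition is dependency-preserving.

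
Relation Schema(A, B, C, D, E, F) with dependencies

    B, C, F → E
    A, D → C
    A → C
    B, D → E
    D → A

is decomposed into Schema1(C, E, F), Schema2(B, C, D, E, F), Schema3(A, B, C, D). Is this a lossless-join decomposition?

Chase test. Columns are A, B, C, D, E, F; row i has aⱼ where attribute j ∈ Schemai, else bᵢⱼ.
Initial tableau (one row per fragment):
  row 1: b11 b12 a3 b14 a5 a6
  row 2: b21 a2 a3 a4 a5 a6
  row 3: a1 a2 a3 a4 b35 b36
Rows 2 and 3 agree on B, D; apply B, D→E and equate their E entries.
Rows 2 and 3 agree on D; apply D→A and equate their A entries.
Row 2 is now all distinguished symbols — the join is lossless.

Yes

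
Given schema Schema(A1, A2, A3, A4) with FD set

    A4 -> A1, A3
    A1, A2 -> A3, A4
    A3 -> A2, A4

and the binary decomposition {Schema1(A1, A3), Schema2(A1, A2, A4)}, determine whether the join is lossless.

No

Common attributes: Schema1 ∩ Schema2 = {A1}.
No dependency enlarges {A1}, so (A1)⁺ = {A1}.
The closure contains neither all of Schema1 = {A1, A3} nor all of Schema2 = {A1, A2, A4}, so the common attributes are not a superkey of either fragment. The join is lossy.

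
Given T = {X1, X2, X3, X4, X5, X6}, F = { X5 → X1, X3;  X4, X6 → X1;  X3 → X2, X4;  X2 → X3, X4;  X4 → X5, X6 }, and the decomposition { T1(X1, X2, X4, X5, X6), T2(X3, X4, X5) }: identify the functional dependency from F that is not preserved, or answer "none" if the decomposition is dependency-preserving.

none

X5 → X1, X3: restricted closure across fragments reaches X1, X3.
X4, X6 → X1 lies within T1.
X3 → X2, X4: restricted closure across fragments reaches X2, X4.
X2 → X3, X4: restricted closure across fragments reaches X3, X4.
X4 → X5, X6 lies within T1.
Every dependency is enforceable on the fragments, so the decomposition is dependency-preserving.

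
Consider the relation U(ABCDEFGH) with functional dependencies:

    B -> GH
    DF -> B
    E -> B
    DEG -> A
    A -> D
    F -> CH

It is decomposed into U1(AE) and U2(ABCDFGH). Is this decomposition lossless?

No

Common attributes: U1 ∩ U2 = {A}.
Closure of {A}: A → D applies, adding D. So (A)⁺ = {AD}.
The closure contains neither all of U1 = {AE} nor all of U2 = {ABCDFGH}, so the common attributes are not a superkey of either fragment. The join is lossy.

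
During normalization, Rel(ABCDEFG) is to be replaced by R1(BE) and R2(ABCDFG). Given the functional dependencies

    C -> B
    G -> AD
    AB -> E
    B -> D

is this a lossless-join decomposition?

Common attributes: R1 ∩ R2 = {B}.
Closure of {B}: B → D applies, adding D. So (B)⁺ = {BD}.
The closure contains neither all of R1 = {BE} nor all of R2 = {ABCDFG}, so the common attributes are not a superkey of either fragment. The join is lossy.

No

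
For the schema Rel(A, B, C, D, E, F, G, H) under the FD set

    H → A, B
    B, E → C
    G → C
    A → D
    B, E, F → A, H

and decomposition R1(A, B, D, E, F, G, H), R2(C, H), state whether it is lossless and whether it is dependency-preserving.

lossy and not dependency-preserving

Lossless test: (H)⁺ = {A, B, D, H}, which is a superkey of neither fragment — lossy.
Dependency preservation: the restricted closure of {B, E} across the fragments never reaches {C}, so B, E → C cannot be enforced without a join — not preserved.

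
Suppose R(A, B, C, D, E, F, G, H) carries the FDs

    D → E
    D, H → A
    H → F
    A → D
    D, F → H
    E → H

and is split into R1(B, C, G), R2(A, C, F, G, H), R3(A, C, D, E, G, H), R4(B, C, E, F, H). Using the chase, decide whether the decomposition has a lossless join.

No

Chase test. Columns are A, B, C, D, E, F, G, H; row i has aⱼ where attribute j ∈ Ri, else bᵢⱼ.
Initial tableau (one row per fragment):
  row 1: b11 a2 a3 b14 b15 b16 a7 b18
  row 2: a1 b22 a3 b24 b25 a6 a7 a8
  row 3: a1 b32 a3 a4 a5 b36 a7 a8
  row 4: b41 a2 a3 b44 a5 a6 b47 a8
Rows 2 and 3 agree on H; apply H→F and equate their F entries.
Rows 2 and 3 agree on A; apply A→D and equate their D entries.
Rows 2 and 3 agree on D; apply D→E and equate their E entries.
No row becomes fully distinguished — the join is lossy.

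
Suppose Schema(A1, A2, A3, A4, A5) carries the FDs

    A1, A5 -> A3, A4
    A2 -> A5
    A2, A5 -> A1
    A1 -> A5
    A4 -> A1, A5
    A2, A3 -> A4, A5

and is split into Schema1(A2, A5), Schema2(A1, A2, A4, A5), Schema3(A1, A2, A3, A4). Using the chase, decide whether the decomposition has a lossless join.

Chase test. Columns are A1, A2, A3, A4, A5; row i has aⱼ where attribute j ∈ Schemai, else bᵢⱼ.
Initial tableau (one row per fragment):
  row 1: b11 a2 b13 b14 a5
  row 2: a1 a2 b23 a4 a5
  row 3: a1 a2 a3 a4 b35
Rows 1 and 3 agree on A2; apply A2→A5 and equate their A5 entries.
Rows 1 and 2 agree on A2, A5; apply A2, A5→A1 and equate their A1 entries.
Rows 1 and 2 agree on A1, A5; apply A1, A5→A3, A4 and equate their A3, A4 entries.
Rows 1 and 3 agree on A1, A5; apply A1, A5→A3, A4 and equate their A3, A4 entries.
Row 1 is now all distinguished symbols — the join is lossless.

Yes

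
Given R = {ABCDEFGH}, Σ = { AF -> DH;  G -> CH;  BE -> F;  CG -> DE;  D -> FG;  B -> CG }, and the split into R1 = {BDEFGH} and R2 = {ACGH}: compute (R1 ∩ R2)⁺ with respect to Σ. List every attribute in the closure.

CDEFGH

R1 ∩ R2 = {GH}.
G → CH applies, adding C
CG → DE applies, adding DE
D → FG applies, adding F
Closure: {CDEFGH}.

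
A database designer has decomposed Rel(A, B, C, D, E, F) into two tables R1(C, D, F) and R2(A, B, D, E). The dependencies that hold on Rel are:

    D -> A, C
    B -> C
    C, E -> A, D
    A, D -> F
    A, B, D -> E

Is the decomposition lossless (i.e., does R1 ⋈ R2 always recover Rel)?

Common attributes: R1 ∩ R2 = {D}.
Closure of {D}: D → A, C applies, adding A, C; A, D → F applies, adding F. So (D)⁺ = {A, C, D, F}.
This closure contains every attribute of R1, so R1 ∩ R2 → R1. The join is lossless.

Yes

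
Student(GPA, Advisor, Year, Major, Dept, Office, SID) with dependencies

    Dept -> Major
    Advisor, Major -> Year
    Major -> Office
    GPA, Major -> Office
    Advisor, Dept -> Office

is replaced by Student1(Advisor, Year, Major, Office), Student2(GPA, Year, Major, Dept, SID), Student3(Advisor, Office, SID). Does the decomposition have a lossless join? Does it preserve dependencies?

Lossless test (chase): Rows 1 and 2 agree on Major; apply Major→Office and equate their Office entries. No row becomes fully distinguished — the join is lossy.
Dependency preservation: GPA, Major → Office; Advisor, Dept → Office are not contained in any single fragment, but the restricted closure of each left-hand side across the fragments still reaches the right-hand side; the remaining FDs each lie inside some fragment. All dependencies are preserved.

lossy but dependency-preserving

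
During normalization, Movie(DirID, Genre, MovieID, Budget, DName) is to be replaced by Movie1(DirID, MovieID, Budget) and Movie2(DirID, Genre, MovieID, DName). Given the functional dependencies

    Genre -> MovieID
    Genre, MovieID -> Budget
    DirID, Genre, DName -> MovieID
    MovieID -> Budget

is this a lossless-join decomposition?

Common attributes: Movie1 ∩ Movie2 = {DirID, MovieID}.
Closure of {DirID, MovieID}: MovieID → Budget applies, adding Budget. So (DirID, MovieID)⁺ = {DirID, MovieID, Budget}.
This closure contains every attribute of Movie1, so Movie1 ∩ Movie2 → Movie1. The join is lossless.

Yes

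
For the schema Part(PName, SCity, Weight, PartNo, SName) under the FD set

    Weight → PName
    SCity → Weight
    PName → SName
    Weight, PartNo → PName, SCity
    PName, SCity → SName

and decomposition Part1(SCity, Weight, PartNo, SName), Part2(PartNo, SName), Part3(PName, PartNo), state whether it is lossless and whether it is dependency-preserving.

Lossless test (chase): applying each FD to every pair of rows produces no changes in the tableau, so no row becomes fully distinguished — the join is lossy.
Dependency preservation: the restricted closure of {Weight} across the fragments never reaches {PName}, so Weight → PName cannot be enforced without a join — not preserved.

lossy and not dependency-preserving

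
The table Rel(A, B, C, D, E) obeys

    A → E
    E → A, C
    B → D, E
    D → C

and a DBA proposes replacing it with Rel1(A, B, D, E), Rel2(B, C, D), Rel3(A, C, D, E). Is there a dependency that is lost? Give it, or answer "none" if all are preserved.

A → E lies within Rel1.
E → A, C lies within Rel3.
B → D, E lies within Rel1.
D → C lies within Rel2.
Every dependency is enforceable on the fragments, so the decomposition is dependency-preserving.

none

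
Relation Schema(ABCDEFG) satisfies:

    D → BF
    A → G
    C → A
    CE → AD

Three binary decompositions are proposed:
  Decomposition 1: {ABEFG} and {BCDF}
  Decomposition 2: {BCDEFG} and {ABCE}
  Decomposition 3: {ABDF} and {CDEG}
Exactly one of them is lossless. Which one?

Decomposition 2

Decomposition 1: common = {BF}, closure = {BF} → lossy.
Decomposition 2: common = {BCE}, closure = {ABCDEFG} → lossless.
Decomposition 3: common = {D}, closure = {BDF} → lossy.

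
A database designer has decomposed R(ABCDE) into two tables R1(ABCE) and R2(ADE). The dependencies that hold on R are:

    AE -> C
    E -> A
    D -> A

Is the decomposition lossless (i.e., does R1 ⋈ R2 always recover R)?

No

Common attributes: R1 ∩ R2 = {AE}.
Closure of {AE}: AE → C applies, adding C. So (AE)⁺ = {ACE}.
The closure contains neither all of R1 = {ABCE} nor all of R2 = {ADE}, so the common attributes are not a superkey of either fragment. The join is lossy.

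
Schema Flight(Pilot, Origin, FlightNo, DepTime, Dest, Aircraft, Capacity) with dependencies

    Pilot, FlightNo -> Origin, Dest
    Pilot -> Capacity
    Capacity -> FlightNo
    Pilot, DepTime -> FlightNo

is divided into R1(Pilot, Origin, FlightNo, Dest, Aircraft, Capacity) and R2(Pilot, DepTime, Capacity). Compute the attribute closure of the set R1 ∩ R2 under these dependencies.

R1 ∩ R2 = {Pilot, Capacity}.
Capacity → FlightNo applies, adding FlightNo
Pilot, FlightNo → Origin, Dest applies, adding Origin, Dest
Closure: {Pilot, Origin, FlightNo, Dest, Capacity}.

Pilot, Origin, FlightNo, Dest, Capacity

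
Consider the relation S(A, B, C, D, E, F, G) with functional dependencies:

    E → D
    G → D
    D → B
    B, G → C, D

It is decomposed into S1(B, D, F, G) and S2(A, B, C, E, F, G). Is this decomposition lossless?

Yes

Common attributes: S1 ∩ S2 = {B, F, G}.
Closure of {B, F, G}: G → D applies, adding D; B, G → C, D applies, adding C. So (B, F, G)⁺ = {B, C, D, F, G}.
This closure contains every attribute of S1, so S1 ∩ S2 → S1. The join is lossless.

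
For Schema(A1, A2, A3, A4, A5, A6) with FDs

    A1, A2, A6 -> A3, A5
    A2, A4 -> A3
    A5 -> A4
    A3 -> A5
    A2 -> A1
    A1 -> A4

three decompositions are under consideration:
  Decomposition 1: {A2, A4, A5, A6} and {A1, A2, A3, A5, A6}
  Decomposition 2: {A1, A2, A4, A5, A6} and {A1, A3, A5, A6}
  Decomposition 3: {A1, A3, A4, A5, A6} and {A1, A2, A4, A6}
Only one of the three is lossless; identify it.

Decomposition 1

Decomposition 1: common = {A2, A5, A6}, closure = {A1, A2, A3, A4, A5, A6} → lossless.
Decomposition 2: common = {A1, A5, A6}, closure = {A1, A4, A5, A6} → lossy.
Decomposition 3: common = {A1, A4, A6}, closure = {A1, A4, A6} → lossy.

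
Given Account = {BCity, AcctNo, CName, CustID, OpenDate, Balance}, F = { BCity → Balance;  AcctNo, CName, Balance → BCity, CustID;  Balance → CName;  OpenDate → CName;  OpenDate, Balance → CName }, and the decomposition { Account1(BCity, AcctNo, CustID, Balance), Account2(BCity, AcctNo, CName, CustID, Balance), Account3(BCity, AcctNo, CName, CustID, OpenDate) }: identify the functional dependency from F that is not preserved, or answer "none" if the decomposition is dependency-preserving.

none

BCity → Balance lies within Account1.
AcctNo, CName, Balance → BCity, CustID lies within Account2.
Balance → CName lies within Account2.
OpenDate → CName lies within Account3.
OpenDate, Balance → CName: restricted closure across fragments reaches CName.
Every dependency is enforceable on the fragments, so the decomposition is dependency-preserving.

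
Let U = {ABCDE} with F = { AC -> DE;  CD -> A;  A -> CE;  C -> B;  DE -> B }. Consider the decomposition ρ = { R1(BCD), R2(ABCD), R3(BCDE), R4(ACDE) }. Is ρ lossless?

Yes

Chase test. Columns are ABCDE; row i has aⱼ where attribute j ∈ Ri, else bᵢⱼ.
Initial tableau (one row per fragment):
  row 1: b11 a2 a3 a4 b15
  row 2: a1 a2 a3 a4 b25
  row 3: b31 a2 a3 a4 a5
  row 4: a1 b42 a3 a4 a5
Rows 2 and 4 agree on AC; apply AC→DE and equate their DE entries.
Rows 1 and 2 agree on CD; apply CD→A and equate their A entries.
Rows 1 and 3 agree on CD; apply CD→A and equate their A entries.
Rows 1 and 2 agree on A; apply A→CE and equate their CE entries.
Rows 1 and 4 agree on C; apply C→B and equate their B entries.
Row 1 is now all distinguished symbols — the join is lossless.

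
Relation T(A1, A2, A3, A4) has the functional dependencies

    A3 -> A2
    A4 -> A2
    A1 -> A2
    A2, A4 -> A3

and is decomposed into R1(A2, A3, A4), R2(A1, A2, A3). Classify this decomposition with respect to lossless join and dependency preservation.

lossy but dependency-preserving

Lossless test: (A2, A3)⁺ = {A2, A3}, which is a superkey of neither fragment — lossy.
Dependency preservation: every FD's attributes lie within a single fragment, so each can be enforced locally — preserved.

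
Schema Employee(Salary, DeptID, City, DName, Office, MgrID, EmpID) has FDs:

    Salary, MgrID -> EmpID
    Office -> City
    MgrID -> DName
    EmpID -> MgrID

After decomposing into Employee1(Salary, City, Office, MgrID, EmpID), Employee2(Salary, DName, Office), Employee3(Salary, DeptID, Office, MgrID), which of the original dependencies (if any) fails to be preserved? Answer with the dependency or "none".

Check MgrID → DName: no single fragment contains all of {DName, MgrID}, and the restricted closure of {MgrID} across the fragments never reaches {DName}.
Salary, MgrID → EmpID is preserved.
Office → City is preserved.
EmpID → MgrID is preserved.

MgrID -> DName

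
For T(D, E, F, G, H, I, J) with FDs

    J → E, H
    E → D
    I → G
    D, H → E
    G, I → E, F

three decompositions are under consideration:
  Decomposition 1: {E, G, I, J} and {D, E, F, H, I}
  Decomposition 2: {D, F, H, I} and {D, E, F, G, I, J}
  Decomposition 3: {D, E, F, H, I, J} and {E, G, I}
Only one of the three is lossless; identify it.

Decomposition 3

Decomposition 1: common = {E, I}, closure = {D, E, F, G, I} → lossy.
Decomposition 2: common = {D, F, I}, closure = {D, E, F, G, I} → lossy.
Decomposition 3: common = {E, I}, closure = {D, E, F, G, I} → lossless.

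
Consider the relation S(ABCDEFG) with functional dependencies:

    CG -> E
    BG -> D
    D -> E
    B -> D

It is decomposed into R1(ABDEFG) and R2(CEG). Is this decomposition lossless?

No

Common attributes: R1 ∩ R2 = {EG}.
No dependency enlarges {EG}, so (EG)⁺ = {EG}.
The closure contains neither all of R1 = {ABDEFG} nor all of R2 = {CEG}, so the common attributes are not a superkey of either fragment. The join is lossy.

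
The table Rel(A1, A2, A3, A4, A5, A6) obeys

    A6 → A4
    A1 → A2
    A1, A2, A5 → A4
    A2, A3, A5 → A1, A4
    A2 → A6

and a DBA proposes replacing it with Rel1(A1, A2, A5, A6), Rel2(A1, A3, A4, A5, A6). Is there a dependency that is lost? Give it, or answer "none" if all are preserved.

A2, A3, A5 → A1, A4

Check A2, A3, A5 → A1, A4: no single fragment contains all of {A1, A2, A3, A4, A5}, and the restricted closure of {A2, A3, A5} across the fragments never reaches {A1, A4}.
A6 → A4 is preserved.
A1 → A2 is preserved.
A1, A2, A5 → A4 is preserved.
A2 → A6 is preserved.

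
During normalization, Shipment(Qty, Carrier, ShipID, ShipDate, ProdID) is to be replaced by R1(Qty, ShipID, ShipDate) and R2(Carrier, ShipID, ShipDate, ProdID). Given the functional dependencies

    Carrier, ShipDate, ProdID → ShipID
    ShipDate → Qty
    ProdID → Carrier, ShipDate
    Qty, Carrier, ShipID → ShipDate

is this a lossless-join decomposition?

Common attributes: R1 ∩ R2 = {ShipID, ShipDate}.
Closure of {ShipID, ShipDate}: ShipDate → Qty applies, adding Qty. So (ShipID, ShipDate)⁺ = {Qty, ShipID, ShipDate}.
This closure contains every attribute of R1, so R1 ∩ R2 → R1. The join is lossless.

Yes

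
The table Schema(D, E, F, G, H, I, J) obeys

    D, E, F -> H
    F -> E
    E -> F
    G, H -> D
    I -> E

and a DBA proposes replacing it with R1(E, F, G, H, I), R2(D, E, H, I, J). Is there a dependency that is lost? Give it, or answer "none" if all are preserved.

Check G, H → D: no single fragment contains all of {D, G, H}, and the restricted closure of {G, H} across the fragments never reaches {D}.
D, E, F → H is preserved.
F → E is preserved.
E → F is preserved.
I → E is preserved.

G, H -> D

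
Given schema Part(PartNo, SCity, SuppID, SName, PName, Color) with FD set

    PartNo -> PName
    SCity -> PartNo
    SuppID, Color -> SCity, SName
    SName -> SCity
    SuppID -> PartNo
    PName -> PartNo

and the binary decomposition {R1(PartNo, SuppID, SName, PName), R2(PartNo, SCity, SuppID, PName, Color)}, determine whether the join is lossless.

No

Common attributes: R1 ∩ R2 = {PartNo, SuppID, PName}.
No dependency enlarges {PartNo, SuppID, PName}, so (PartNo, SuppID, PName)⁺ = {PartNo, SuppID, PName}.
The closure contains neither all of R1 = {PartNo, SuppID, SName, PName} nor all of R2 = {PartNo, SCity, SuppID, PName, Color}, so the common attributes are not a superkey of either fragment. The join is lossy.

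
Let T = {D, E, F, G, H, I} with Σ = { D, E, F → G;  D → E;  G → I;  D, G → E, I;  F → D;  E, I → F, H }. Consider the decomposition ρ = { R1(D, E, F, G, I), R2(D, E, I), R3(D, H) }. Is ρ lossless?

No

Chase test. Columns are D, E, F, G, H, I; row i has aⱼ where attribute j ∈ Ri, else bᵢⱼ.
Initial tableau (one row per fragment):
  row 1: a1 a2 a3 a4 b15 a6
  row 2: a1 a2 b23 b24 b25 a6
  row 3: a1 b32 b33 b34 a5 b36
Rows 1 and 3 agree on D; apply D→E and equate their E entries.
Rows 1 and 2 agree on E, I; apply E, I→F, H and equate their F, H entries.
Rows 1 and 2 agree on D, E, F; apply D, E, F→G and equate their G entries.
No row becomes fully distinguished — the join is lossy.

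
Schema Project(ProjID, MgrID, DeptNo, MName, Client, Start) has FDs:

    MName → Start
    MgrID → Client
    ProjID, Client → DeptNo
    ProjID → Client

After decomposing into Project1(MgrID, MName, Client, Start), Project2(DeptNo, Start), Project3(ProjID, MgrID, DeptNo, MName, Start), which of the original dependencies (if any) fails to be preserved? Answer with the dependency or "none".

Check ProjID → Client: no single fragment contains all of {ProjID, Client}, and the restricted closure of {ProjID} across the fragments never reaches {Client}.
MName → Start is preserved.
MgrID → Client is preserved.
ProjID, Client → DeptNo is preserved.

ProjID → Client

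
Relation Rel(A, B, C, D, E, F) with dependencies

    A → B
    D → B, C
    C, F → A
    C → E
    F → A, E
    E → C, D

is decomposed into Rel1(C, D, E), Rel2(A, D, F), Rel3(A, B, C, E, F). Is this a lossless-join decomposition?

Chase test. Columns are A, B, C, D, E, F; row i has aⱼ where attribute j ∈ Reli, else bᵢⱼ.
Initial tableau (one row per fragment):
  row 1: b11 b12 a3 a4 a5 b16
  row 2: a1 b22 b23 a4 b25 a6
  row 3: a1 a2 a3 b34 a5 a6
Rows 2 and 3 agree on A; apply A→B and equate their B entries.
Rows 1 and 2 agree on D; apply D→B, C and equate their B, C entries.
Rows 1 and 2 agree on C; apply C→E and equate their E entries.
Rows 1 and 3 agree on E; apply E→C, D and equate their C, D entries.
Row 2 is now all distinguished symbols — the join is lossless.

Yes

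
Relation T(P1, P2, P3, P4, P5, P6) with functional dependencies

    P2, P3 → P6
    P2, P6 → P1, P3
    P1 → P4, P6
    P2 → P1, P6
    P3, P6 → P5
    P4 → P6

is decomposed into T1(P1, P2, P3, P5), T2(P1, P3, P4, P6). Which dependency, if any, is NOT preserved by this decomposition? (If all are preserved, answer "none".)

Check P3, P6 → P5: no single fragment contains all of {P3, P5, P6}, and the restricted closure of {P3, P6} across the fragments never reaches {P5}.
P2, P3 → P6 is preserved.
P2, P6 → P1, P3 is preserved.
P1 → P4, P6 is preserved.
P2 → P1, P6 is preserved.
P4 → P6 is preserved.

P3, P6 → P5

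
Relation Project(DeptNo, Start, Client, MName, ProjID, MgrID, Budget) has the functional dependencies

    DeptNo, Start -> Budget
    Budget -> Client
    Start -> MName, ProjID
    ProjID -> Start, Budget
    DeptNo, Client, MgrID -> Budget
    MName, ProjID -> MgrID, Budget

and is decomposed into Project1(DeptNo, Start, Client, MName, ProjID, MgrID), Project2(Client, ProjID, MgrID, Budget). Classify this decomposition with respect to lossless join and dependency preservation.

lossless but not dependency-preserving

Lossless test: (Client, ProjID, MgrID)⁺ = {Start, Client, MName, ProjID, MgrID, Budget}, which contains all of one fragment — lossless.
Dependency preservation: the restricted closure of {DeptNo, Client, MgrID} across the fragments never reaches {Budget}, so DeptNo, Client, MgrID → Budget cannot be enforced without a join — not preserved.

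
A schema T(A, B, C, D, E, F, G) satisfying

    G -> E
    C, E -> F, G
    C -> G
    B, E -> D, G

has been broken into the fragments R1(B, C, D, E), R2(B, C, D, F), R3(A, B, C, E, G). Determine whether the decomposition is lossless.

Chase test. Columns are A, B, C, D, E, F, G; row i has aⱼ where attribute j ∈ Ri, else bᵢⱼ.
Initial tableau (one row per fragment):
  row 1: b11 a2 a3 a4 a5 b16 b17
  row 2: b21 a2 a3 a4 b25 a6 b27
  row 3: a1 a2 a3 b34 a5 b36 a7
Rows 1 and 3 agree on C, E; apply C, E→F, G and equate their F, G entries.
Rows 1 and 2 agree on C; apply C→G and equate their G entries.
Rows 1 and 3 agree on B, E; apply B, E→D, G and equate their D, G entries.
Rows 1 and 2 agree on G; apply G→E and equate their E entries.
Rows 1 and 2 agree on C, E; apply C, E→F, G and equate their F, G entries.
Row 3 is now all distinguished symbols — the join is lossless.

Yes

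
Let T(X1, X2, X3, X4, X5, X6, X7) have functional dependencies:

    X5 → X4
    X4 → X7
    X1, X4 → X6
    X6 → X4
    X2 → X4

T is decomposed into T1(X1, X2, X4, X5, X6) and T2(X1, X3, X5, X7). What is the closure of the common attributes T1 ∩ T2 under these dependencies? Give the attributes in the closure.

T1 ∩ T2 = {X1, X5}.
X5 → X4 applies, adding X4
X4 → X7 applies, adding X7
X1, X4 → X6 applies, adding X6
Closure: {X1, X4, X5, X6, X7}.

X1, X4, X5, X6, X7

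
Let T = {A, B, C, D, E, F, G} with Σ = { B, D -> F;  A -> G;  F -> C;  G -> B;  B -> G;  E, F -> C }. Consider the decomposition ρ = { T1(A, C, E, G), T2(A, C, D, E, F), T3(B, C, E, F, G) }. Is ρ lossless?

Yes

Chase test. Columns are A, B, C, D, E, F, G; row i has aⱼ where attribute j ∈ Ti, else bᵢⱼ.
Initial tableau (one row per fragment):
  row 1: a1 b12 a3 b14 a5 b16 a7
  row 2: a1 b22 a3 a4 a5 a6 b27
  row 3: b31 a2 a3 b34 a5 a6 a7
Rows 1 and 2 agree on A; apply A→G and equate their G entries.
Rows 1 and 2 agree on G; apply G→B and equate their B entries.
Rows 1 and 3 agree on G; apply G→B and equate their B entries.
Row 2 is now all distinguished symbols — the join is lossless.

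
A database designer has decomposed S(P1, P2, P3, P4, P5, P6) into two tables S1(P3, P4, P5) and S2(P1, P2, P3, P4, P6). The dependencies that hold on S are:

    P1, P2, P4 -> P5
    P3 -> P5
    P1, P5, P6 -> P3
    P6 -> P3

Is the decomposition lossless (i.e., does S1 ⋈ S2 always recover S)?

Common attributes: S1 ∩ S2 = {P3, P4}.
Closure of {P3, P4}: P3 → P5 applies, adding P5. So (P3, P4)⁺ = {P3, P4, P5}.
This closure contains every attribute of S1, so S1 ∩ S2 → S1. The join is lossless.

Yes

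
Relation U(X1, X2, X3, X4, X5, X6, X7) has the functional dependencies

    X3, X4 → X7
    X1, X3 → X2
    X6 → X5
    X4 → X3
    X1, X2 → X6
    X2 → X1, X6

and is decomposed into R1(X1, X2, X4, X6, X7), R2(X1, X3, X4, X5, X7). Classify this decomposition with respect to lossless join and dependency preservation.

Lossless test: (X1, X4, X7)⁺ = {X1, X2, X3, X4, X5, X6, X7}, which contains all of one fragment — lossless.
Dependency preservation: the restricted closure of {X1, X3} across the fragments never reaches {X2}, so X1, X3 → X2 cannot be enforced without a join — not preserved.

lossless but not dependency-preserving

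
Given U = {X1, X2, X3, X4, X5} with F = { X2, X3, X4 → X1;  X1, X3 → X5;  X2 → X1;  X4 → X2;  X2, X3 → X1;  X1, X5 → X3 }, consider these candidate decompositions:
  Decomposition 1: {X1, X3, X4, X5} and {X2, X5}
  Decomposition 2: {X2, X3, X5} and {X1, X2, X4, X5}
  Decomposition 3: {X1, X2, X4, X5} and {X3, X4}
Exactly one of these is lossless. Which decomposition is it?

Decomposition 2

Decomposition 1: common = {X5}, closure = {X5} → lossy.
Decomposition 2: common = {X2, X5}, closure = {X1, X2, X3, X5} → lossless.
Decomposition 3: common = {X4}, closure = {X1, X2, X4} → lossy.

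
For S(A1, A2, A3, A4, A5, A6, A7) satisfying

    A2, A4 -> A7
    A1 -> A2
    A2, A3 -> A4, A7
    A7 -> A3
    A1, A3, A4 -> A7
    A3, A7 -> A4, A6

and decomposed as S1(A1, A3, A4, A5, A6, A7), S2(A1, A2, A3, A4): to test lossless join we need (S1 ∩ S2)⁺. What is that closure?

S1 ∩ S2 = {A1, A3, A4}.
A1 → A2 applies, adding A2
A2, A3 → A4, A7 applies, adding A7
A3, A7 → A4, A6 applies, adding A6
Closure: {A1, A2, A3, A4, A6, A7}.

A1, A2, A3, A4, A6, A7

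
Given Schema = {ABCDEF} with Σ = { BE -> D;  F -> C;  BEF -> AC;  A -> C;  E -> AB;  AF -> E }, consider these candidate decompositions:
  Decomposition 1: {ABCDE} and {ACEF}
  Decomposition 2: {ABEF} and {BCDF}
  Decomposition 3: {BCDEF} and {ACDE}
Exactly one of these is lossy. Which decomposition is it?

Decomposition 2

Decomposition 1: common = {ACE}, closure = {ABCDE} → lossless.
Decomposition 2: common = {BF}, closure = {BCF} → lossy.
Decomposition 3: common = {CDE}, closure = {ABCDE} → lossless.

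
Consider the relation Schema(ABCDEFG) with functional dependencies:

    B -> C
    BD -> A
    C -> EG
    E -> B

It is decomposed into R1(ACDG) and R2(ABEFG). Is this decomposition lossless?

Common attributes: R1 ∩ R2 = {AG}.
No dependency enlarges {AG}, so (AG)⁺ = {AG}.
The closure contains neither all of R1 = {ACDG} nor all of R2 = {ABEFG}, so the common attributes are not a superkey of either fragment. The join is lossy.

No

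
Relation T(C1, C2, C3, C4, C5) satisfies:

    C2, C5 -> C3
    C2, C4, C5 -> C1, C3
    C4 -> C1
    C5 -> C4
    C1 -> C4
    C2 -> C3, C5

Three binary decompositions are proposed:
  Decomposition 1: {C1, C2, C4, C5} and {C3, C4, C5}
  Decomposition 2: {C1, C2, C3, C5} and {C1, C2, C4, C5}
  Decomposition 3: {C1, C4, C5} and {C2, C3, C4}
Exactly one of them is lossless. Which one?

Decomposition 1: common = {C4, C5}, closure = {C1, C4, C5} → lossy.
Decomposition 2: common = {C1, C2, C5}, closure = {C1, C2, C3, C4, C5} → lossless.
Decomposition 3: common = {C4}, closure = {C1, C4} → lossy.

Decomposition 2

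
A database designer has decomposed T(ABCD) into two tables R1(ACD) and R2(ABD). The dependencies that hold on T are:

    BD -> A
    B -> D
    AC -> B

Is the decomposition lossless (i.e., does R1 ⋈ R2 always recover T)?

Common attributes: R1 ∩ R2 = {AD}.
No dependency enlarges {AD}, so (AD)⁺ = {AD}.
The closure contains neither all of R1 = {ACD} nor all of R2 = {ABD}, so the common attributes are not a superkey of either fragment. The join is lossy.

No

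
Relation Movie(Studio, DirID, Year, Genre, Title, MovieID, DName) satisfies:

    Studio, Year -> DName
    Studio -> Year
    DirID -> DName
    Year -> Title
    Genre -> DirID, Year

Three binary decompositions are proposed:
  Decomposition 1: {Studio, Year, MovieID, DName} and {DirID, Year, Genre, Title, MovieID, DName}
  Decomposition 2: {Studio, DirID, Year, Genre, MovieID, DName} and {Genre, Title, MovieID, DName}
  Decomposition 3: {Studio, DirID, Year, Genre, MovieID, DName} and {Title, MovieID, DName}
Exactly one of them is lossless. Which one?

Decomposition 2

Decomposition 1: common = {Year, MovieID, DName}, closure = {Year, Title, MovieID, DName} → lossy.
Decomposition 2: common = {Genre, MovieID, DName}, closure = {DirID, Year, Genre, Title, MovieID, DName} → lossless.
Decomposition 3: common = {MovieID, DName}, closure = {MovieID, DName} → lossy.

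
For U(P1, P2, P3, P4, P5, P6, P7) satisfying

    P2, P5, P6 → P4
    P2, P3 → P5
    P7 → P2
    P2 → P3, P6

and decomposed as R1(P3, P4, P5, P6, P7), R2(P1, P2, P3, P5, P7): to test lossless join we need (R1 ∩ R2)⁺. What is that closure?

R1 ∩ R2 = {P3, P5, P7}.
P7 → P2 applies, adding P2
P2 → P3, P6 applies, adding P6
P2, P5, P6 → P4 applies, adding P4
Closure: {P2, P3, P4, P5, P6, P7}.

P2, P3, P4, P5, P6, P7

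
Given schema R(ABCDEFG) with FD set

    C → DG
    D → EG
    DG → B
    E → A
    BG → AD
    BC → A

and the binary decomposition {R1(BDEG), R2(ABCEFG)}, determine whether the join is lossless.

Common attributes: R1 ∩ R2 = {BEG}.
Closure of {BEG}: E → A applies, adding A; BG → AD applies, adding D. So (BEG)⁺ = {ABDEG}.
This closure contains every attribute of R1, so R1 ∩ R2 → R1. The join is lossless.

Yes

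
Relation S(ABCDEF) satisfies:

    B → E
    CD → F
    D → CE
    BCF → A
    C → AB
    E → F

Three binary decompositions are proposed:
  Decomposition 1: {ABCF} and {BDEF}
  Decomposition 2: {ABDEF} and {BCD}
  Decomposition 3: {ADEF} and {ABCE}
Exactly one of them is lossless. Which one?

Decomposition 2

Decomposition 1: common = {BF}, closure = {BEF} → lossy.
Decomposition 2: common = {BD}, closure = {ABCDEF} → lossless.
Decomposition 3: common = {AE}, closure = {AEF} → lossy.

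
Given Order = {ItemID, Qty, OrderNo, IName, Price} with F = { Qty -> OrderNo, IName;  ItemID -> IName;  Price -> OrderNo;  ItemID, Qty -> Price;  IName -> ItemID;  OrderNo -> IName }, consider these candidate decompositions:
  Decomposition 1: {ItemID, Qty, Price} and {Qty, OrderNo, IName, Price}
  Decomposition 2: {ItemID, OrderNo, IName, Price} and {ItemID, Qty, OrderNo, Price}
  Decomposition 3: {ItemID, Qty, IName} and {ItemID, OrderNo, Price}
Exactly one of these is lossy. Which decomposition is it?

Decomposition 1: common = {Qty, Price}, closure = {ItemID, Qty, OrderNo, IName, Price} → lossless.
Decomposition 2: common = {ItemID, OrderNo, Price}, closure = {ItemID, OrderNo, IName, Price} → lossless.
Decomposition 3: common = {ItemID}, closure = {ItemID, IName} → lossy.

Decomposition 3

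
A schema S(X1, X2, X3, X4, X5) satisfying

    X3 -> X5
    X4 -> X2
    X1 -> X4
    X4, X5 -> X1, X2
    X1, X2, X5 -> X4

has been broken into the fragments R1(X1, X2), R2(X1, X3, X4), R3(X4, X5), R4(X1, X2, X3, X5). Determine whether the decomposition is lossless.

Chase test. Columns are X1, X2, X3, X4, X5; row i has aⱼ where attribute j ∈ Ri, else bᵢⱼ.
Initial tableau (one row per fragment):
  row 1: a1 a2 b13 b14 b15
  row 2: a1 b22 a3 a4 b25
  row 3: b31 b32 b33 a4 a5
  row 4: a1 a2 a3 b44 a5
Rows 2 and 4 agree on X3; apply X3→X5 and equate their X5 entries.
Rows 2 and 3 agree on X4; apply X4→X2 and equate their X2 entries.
Rows 1 and 2 agree on X1; apply X1→X4 and equate their X4 entries.
Rows 1 and 4 agree on X1; apply X1→X4 and equate their X4 entries.
Rows 2 and 3 agree on X4, X5; apply X4, X5→X1, X2 and equate their X1, X2 entries.
Rows 2 and 4 agree on X4, X5; apply X4, X5→X1, X2 and equate their X1, X2 entries.
Row 2 is now all distinguished symbols — the join is lossless.

Yes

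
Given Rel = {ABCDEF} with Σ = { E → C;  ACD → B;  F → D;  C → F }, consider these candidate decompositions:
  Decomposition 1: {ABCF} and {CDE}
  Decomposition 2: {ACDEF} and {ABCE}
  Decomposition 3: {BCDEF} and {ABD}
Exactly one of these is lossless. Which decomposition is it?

Decomposition 1: common = {C}, closure = {CDF} → lossy.
Decomposition 2: common = {ACE}, closure = {ABCDEF} → lossless.
Decomposition 3: common = {BD}, closure = {BD} → lossy.

Decomposition 2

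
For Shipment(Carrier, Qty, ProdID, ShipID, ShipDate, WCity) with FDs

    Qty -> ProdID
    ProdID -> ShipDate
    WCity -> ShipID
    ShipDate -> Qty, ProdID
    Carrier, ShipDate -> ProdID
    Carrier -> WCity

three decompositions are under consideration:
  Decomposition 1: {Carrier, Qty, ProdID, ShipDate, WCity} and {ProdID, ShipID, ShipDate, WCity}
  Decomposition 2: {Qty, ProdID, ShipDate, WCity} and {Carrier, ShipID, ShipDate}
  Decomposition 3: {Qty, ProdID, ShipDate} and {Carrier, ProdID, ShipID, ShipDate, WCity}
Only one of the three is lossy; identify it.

Decomposition 2

Decomposition 1: common = {ProdID, ShipDate, WCity}, closure = {Qty, ProdID, ShipID, ShipDate, WCity} → lossless.
Decomposition 2: common = {ShipDate}, closure = {Qty, ProdID, ShipDate} → lossy.
Decomposition 3: common = {ProdID, ShipDate}, closure = {Qty, ProdID, ShipDate} → lossless.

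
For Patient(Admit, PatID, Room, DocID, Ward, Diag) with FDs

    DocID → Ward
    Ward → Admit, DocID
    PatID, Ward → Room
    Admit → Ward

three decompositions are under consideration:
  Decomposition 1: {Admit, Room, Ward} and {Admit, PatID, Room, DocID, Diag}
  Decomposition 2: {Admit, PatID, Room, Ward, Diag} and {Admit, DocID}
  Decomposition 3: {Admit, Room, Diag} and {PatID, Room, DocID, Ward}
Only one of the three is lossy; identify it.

Decomposition 1: common = {Admit, Room}, closure = {Admit, Room, DocID, Ward} → lossless.
Decomposition 2: common = {Admit}, closure = {Admit, DocID, Ward} → lossless.
Decomposition 3: common = {Room}, closure = {Room} → lossy.

Decomposition 3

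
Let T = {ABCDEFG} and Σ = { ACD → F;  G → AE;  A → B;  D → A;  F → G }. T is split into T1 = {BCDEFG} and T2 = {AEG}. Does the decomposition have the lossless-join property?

Yes

Common attributes: T1 ∩ T2 = {EG}.
Closure of {EG}: G → AE applies, adding A; A → B applies, adding B. So (EG)⁺ = {ABEG}.
This closure contains every attribute of T2, so T1 ∩ T2 → T2. The join is lossless.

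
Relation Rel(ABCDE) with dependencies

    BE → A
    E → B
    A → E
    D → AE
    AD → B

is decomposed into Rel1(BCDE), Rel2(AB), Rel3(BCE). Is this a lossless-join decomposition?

Chase test. Columns are ABCDE; row i has aⱼ where attribute j ∈ Reli, else bᵢⱼ.
Initial tableau (one row per fragment):
  row 1: b11 a2 a3 a4 a5
  row 2: a1 a2 b23 b24 b25
  row 3: b31 a2 a3 b34 a5
Rows 1 and 3 agree on BE; apply BE→A and equate their A entries.
No row becomes fully distinguished — the join is lossy.

No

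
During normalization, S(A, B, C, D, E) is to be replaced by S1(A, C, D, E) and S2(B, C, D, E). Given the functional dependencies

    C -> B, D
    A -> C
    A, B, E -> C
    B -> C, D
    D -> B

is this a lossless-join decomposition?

Common attributes: S1 ∩ S2 = {C, D, E}.
Closure of {C, D, E}: C → B, D applies, adding B. So (C, D, E)⁺ = {B, C, D, E}.
This closure contains every attribute of S2, so S1 ∩ S2 → S2. The join is lossless.

Yes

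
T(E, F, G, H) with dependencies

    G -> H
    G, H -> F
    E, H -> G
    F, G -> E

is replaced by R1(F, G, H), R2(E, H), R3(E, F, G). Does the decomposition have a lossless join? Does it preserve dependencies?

Lossless test (chase): Rows 1 and 3 agree on G; apply G→H and equate their H entries. Rows 2 and 3 agree on E, H; apply E, H→G and equate their G entries. Rows 1 and 3 agree on F, G; apply F, G→E and equate their E entries. Rows 1 and 2 agree on G, H; apply G, H→F and equate their F entries. Row 1 is now all distinguished symbols — the join is lossless.
Dependency preservation: the restricted closure of {E, H} across the fragments never reaches {G}, so E, H → G cannot be enforced without a join — not preserved.

lossless but not dependency-preserving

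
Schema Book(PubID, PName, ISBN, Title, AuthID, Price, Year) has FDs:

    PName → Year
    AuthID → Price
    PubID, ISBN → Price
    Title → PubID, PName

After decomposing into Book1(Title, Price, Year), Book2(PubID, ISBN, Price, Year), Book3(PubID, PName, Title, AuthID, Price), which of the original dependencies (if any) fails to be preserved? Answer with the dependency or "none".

Check PName → Year: no single fragment contains all of {PName, Year}, and the restricted closure of {PName} across the fragments never reaches {Year}.
AuthID → Price is preserved.
PubID, ISBN → Price is preserved.
Title → PubID, PName is preserved.

PName → Year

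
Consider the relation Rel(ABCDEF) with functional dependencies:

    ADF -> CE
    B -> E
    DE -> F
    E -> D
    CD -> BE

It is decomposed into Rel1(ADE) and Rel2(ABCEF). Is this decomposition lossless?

Common attributes: Rel1 ∩ Rel2 = {AE}.
Closure of {AE}: E → D applies, adding D; DE → F applies, adding F; ADF → CE applies, adding C; CD → BE applies, adding B. So (AE)⁺ = {ABCDEF}.
This closure contains every attribute of Rel1, so Rel1 ∩ Rel2 → Rel1. The join is lossless.

Yes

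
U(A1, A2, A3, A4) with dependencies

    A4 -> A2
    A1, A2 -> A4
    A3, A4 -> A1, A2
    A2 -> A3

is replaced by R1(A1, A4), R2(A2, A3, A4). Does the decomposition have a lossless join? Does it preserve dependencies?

Lossless test: (A4)⁺ = {A1, A2, A3, A4}, which contains all of one fragment — lossless.
Dependency preservation: the restricted closure of {A1, A2} across the fragments never reaches {A4}, so A1, A2 → A4 cannot be enforced without a join — not preserved.

lossless but not dependency-preserving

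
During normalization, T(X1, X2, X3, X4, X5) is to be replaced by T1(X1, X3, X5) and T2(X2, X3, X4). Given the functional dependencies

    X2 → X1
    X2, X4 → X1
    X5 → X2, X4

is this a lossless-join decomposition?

No

Common attributes: T1 ∩ T2 = {X3}.
No dependency enlarges {X3}, so (X3)⁺ = {X3}.
The closure contains neither all of T1 = {X1, X3, X5} nor all of T2 = {X2, X3, X4}, so the common attributes are not a superkey of either fragment. The join is lossy.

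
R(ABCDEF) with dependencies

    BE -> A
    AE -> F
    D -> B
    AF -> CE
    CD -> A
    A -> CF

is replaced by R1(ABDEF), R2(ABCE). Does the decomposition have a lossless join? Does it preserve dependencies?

Lossless test: (ABE)⁺ = {ABCEF}, which contains all of one fragment — lossless.
Dependency preservation: the restricted closure of {CD} across the fragments never reaches {A}, so CD → A cannot be enforced without a join — not preserved.

lossless but not dependency-preserving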